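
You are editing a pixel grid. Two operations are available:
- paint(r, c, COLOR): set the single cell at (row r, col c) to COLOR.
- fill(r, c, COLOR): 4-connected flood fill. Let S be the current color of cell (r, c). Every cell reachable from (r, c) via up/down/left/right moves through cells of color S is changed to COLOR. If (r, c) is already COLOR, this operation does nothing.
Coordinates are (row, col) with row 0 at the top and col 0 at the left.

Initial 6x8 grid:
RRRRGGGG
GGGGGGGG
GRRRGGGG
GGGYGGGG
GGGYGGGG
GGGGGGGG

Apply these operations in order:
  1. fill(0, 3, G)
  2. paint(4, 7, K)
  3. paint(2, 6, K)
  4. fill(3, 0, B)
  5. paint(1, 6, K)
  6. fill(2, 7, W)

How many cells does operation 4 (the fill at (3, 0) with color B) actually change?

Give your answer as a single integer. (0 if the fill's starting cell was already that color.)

Answer: 41

Derivation:
After op 1 fill(0,3,G) [4 cells changed]:
GGGGGGGG
GGGGGGGG
GRRRGGGG
GGGYGGGG
GGGYGGGG
GGGGGGGG
After op 2 paint(4,7,K):
GGGGGGGG
GGGGGGGG
GRRRGGGG
GGGYGGGG
GGGYGGGK
GGGGGGGG
After op 3 paint(2,6,K):
GGGGGGGG
GGGGGGGG
GRRRGGKG
GGGYGGGG
GGGYGGGK
GGGGGGGG
After op 4 fill(3,0,B) [41 cells changed]:
BBBBBBBB
BBBBBBBB
BRRRBBKB
BBBYBBBB
BBBYBBBK
BBBBBBBB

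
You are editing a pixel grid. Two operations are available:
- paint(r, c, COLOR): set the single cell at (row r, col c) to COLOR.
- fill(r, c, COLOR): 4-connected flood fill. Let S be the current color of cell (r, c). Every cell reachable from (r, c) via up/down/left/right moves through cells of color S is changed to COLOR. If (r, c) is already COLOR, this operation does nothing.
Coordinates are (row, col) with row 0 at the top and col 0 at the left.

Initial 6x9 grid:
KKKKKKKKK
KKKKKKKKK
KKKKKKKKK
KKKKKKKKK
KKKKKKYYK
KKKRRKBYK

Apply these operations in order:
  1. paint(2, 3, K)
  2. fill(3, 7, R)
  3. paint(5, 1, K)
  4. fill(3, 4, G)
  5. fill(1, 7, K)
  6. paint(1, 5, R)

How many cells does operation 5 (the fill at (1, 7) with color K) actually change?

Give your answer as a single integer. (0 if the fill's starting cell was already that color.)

After op 1 paint(2,3,K):
KKKKKKKKK
KKKKKKKKK
KKKKKKKKK
KKKKKKKKK
KKKKKKYYK
KKKRRKBYK
After op 2 fill(3,7,R) [48 cells changed]:
RRRRRRRRR
RRRRRRRRR
RRRRRRRRR
RRRRRRRRR
RRRRRRYYR
RRRRRRBYR
After op 3 paint(5,1,K):
RRRRRRRRR
RRRRRRRRR
RRRRRRRRR
RRRRRRRRR
RRRRRRYYR
RKRRRRBYR
After op 4 fill(3,4,G) [49 cells changed]:
GGGGGGGGG
GGGGGGGGG
GGGGGGGGG
GGGGGGGGG
GGGGGGYYG
GKGGGGBYG
After op 5 fill(1,7,K) [49 cells changed]:
KKKKKKKKK
KKKKKKKKK
KKKKKKKKK
KKKKKKKKK
KKKKKKYYK
KKKKKKBYK

Answer: 49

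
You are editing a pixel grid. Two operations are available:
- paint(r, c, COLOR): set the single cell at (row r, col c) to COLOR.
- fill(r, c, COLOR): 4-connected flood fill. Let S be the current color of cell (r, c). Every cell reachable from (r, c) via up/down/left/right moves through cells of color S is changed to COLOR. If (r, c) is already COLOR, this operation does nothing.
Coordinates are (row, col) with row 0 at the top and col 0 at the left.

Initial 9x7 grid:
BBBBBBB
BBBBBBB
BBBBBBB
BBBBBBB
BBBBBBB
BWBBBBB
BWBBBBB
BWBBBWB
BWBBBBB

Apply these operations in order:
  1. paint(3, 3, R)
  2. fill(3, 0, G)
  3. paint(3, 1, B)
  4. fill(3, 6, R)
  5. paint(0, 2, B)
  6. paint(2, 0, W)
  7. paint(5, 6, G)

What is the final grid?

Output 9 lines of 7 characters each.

After op 1 paint(3,3,R):
BBBBBBB
BBBBBBB
BBBBBBB
BBBRBBB
BBBBBBB
BWBBBBB
BWBBBBB
BWBBBWB
BWBBBBB
After op 2 fill(3,0,G) [57 cells changed]:
GGGGGGG
GGGGGGG
GGGGGGG
GGGRGGG
GGGGGGG
GWGGGGG
GWGGGGG
GWGGGWG
GWGGGGG
After op 3 paint(3,1,B):
GGGGGGG
GGGGGGG
GGGGGGG
GBGRGGG
GGGGGGG
GWGGGGG
GWGGGGG
GWGGGWG
GWGGGGG
After op 4 fill(3,6,R) [56 cells changed]:
RRRRRRR
RRRRRRR
RRRRRRR
RBRRRRR
RRRRRRR
RWRRRRR
RWRRRRR
RWRRRWR
RWRRRRR
After op 5 paint(0,2,B):
RRBRRRR
RRRRRRR
RRRRRRR
RBRRRRR
RRRRRRR
RWRRRRR
RWRRRRR
RWRRRWR
RWRRRRR
After op 6 paint(2,0,W):
RRBRRRR
RRRRRRR
WRRRRRR
RBRRRRR
RRRRRRR
RWRRRRR
RWRRRRR
RWRRRWR
RWRRRRR
After op 7 paint(5,6,G):
RRBRRRR
RRRRRRR
WRRRRRR
RBRRRRR
RRRRRRR
RWRRRRG
RWRRRRR
RWRRRWR
RWRRRRR

Answer: RRBRRRR
RRRRRRR
WRRRRRR
RBRRRRR
RRRRRRR
RWRRRRG
RWRRRRR
RWRRRWR
RWRRRRR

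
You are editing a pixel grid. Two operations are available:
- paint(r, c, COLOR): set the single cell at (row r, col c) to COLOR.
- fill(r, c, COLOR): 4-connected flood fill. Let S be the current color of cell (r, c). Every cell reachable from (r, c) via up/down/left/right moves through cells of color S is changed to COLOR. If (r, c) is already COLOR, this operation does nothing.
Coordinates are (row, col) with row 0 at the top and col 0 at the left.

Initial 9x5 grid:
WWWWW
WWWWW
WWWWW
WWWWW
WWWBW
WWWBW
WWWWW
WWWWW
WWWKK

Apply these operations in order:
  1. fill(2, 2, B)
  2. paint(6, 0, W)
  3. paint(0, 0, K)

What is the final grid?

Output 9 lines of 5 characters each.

After op 1 fill(2,2,B) [41 cells changed]:
BBBBB
BBBBB
BBBBB
BBBBB
BBBBB
BBBBB
BBBBB
BBBBB
BBBKK
After op 2 paint(6,0,W):
BBBBB
BBBBB
BBBBB
BBBBB
BBBBB
BBBBB
WBBBB
BBBBB
BBBKK
After op 3 paint(0,0,K):
KBBBB
BBBBB
BBBBB
BBBBB
BBBBB
BBBBB
WBBBB
BBBBB
BBBKK

Answer: KBBBB
BBBBB
BBBBB
BBBBB
BBBBB
BBBBB
WBBBB
BBBBB
BBBKK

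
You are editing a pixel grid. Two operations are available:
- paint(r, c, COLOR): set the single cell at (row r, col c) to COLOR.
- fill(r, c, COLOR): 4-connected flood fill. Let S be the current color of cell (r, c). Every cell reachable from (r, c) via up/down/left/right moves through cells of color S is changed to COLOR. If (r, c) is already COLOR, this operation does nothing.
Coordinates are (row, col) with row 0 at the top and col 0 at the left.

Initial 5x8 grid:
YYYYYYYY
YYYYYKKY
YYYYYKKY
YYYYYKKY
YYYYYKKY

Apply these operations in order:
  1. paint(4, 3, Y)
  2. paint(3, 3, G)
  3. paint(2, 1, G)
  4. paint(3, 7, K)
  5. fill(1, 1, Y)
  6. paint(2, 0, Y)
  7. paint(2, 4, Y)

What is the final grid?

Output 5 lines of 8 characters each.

After op 1 paint(4,3,Y):
YYYYYYYY
YYYYYKKY
YYYYYKKY
YYYYYKKY
YYYYYKKY
After op 2 paint(3,3,G):
YYYYYYYY
YYYYYKKY
YYYYYKKY
YYYGYKKY
YYYYYKKY
After op 3 paint(2,1,G):
YYYYYYYY
YYYYYKKY
YGYYYKKY
YYYGYKKY
YYYYYKKY
After op 4 paint(3,7,K):
YYYYYYYY
YYYYYKKY
YGYYYKKY
YYYGYKKK
YYYYYKKY
After op 5 fill(1,1,Y) [0 cells changed]:
YYYYYYYY
YYYYYKKY
YGYYYKKY
YYYGYKKK
YYYYYKKY
After op 6 paint(2,0,Y):
YYYYYYYY
YYYYYKKY
YGYYYKKY
YYYGYKKK
YYYYYKKY
After op 7 paint(2,4,Y):
YYYYYYYY
YYYYYKKY
YGYYYKKY
YYYGYKKK
YYYYYKKY

Answer: YYYYYYYY
YYYYYKKY
YGYYYKKY
YYYGYKKK
YYYYYKKY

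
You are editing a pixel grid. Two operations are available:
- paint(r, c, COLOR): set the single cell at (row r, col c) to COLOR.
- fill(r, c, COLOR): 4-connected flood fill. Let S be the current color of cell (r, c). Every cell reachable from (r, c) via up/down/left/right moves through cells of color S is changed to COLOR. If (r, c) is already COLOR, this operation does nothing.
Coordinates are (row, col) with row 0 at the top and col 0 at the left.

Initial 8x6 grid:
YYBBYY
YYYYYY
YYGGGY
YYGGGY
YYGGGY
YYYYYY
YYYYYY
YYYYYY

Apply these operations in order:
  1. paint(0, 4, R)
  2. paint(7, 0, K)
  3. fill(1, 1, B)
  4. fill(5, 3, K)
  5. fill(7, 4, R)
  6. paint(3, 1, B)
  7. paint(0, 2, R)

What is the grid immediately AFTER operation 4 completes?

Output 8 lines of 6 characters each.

After op 1 paint(0,4,R):
YYBBRY
YYYYYY
YYGGGY
YYGGGY
YYGGGY
YYYYYY
YYYYYY
YYYYYY
After op 2 paint(7,0,K):
YYBBRY
YYYYYY
YYGGGY
YYGGGY
YYGGGY
YYYYYY
YYYYYY
KYYYYY
After op 3 fill(1,1,B) [35 cells changed]:
BBBBRB
BBBBBB
BBGGGB
BBGGGB
BBGGGB
BBBBBB
BBBBBB
KBBBBB
After op 4 fill(5,3,K) [37 cells changed]:
KKKKRK
KKKKKK
KKGGGK
KKGGGK
KKGGGK
KKKKKK
KKKKKK
KKKKKK

Answer: KKKKRK
KKKKKK
KKGGGK
KKGGGK
KKGGGK
KKKKKK
KKKKKK
KKKKKK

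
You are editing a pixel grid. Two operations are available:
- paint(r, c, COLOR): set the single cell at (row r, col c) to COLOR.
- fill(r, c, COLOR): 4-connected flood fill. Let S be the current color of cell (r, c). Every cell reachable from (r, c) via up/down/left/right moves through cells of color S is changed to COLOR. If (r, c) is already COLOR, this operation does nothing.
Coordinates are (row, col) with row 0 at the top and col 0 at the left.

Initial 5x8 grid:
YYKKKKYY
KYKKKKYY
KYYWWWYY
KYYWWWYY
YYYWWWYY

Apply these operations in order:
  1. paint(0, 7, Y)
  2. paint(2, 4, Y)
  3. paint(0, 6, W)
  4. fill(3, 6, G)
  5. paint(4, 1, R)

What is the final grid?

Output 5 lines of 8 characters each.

Answer: YYKKKKWG
KYKKKKGG
KYYWYWGG
KYYWWWGG
YRYWWWGG

Derivation:
After op 1 paint(0,7,Y):
YYKKKKYY
KYKKKKYY
KYYWWWYY
KYYWWWYY
YYYWWWYY
After op 2 paint(2,4,Y):
YYKKKKYY
KYKKKKYY
KYYWYWYY
KYYWWWYY
YYYWWWYY
After op 3 paint(0,6,W):
YYKKKKWY
KYKKKKYY
KYYWYWYY
KYYWWWYY
YYYWWWYY
After op 4 fill(3,6,G) [9 cells changed]:
YYKKKKWG
KYKKKKGG
KYYWYWGG
KYYWWWGG
YYYWWWGG
After op 5 paint(4,1,R):
YYKKKKWG
KYKKKKGG
KYYWYWGG
KYYWWWGG
YRYWWWGG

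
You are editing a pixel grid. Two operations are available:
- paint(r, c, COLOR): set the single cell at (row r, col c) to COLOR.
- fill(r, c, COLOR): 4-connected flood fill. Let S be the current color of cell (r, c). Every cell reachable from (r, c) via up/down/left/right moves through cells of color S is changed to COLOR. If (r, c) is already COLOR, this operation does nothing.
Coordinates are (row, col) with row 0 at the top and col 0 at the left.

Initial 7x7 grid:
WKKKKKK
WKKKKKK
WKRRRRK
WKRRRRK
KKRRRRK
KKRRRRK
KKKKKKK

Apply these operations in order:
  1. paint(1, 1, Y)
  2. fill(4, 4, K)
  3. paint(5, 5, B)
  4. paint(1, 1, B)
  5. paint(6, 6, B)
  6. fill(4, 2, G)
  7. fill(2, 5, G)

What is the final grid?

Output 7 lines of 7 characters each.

After op 1 paint(1,1,Y):
WKKKKKK
WYKKKKK
WKRRRRK
WKRRRRK
KKRRRRK
KKRRRRK
KKKKKKK
After op 2 fill(4,4,K) [16 cells changed]:
WKKKKKK
WYKKKKK
WKKKKKK
WKKKKKK
KKKKKKK
KKKKKKK
KKKKKKK
After op 3 paint(5,5,B):
WKKKKKK
WYKKKKK
WKKKKKK
WKKKKKK
KKKKKKK
KKKKKBK
KKKKKKK
After op 4 paint(1,1,B):
WKKKKKK
WBKKKKK
WKKKKKK
WKKKKKK
KKKKKKK
KKKKKBK
KKKKKKK
After op 5 paint(6,6,B):
WKKKKKK
WBKKKKK
WKKKKKK
WKKKKKK
KKKKKKK
KKKKKBK
KKKKKKB
After op 6 fill(4,2,G) [42 cells changed]:
WGGGGGG
WBGGGGG
WGGGGGG
WGGGGGG
GGGGGGG
GGGGGBG
GGGGGGB
After op 7 fill(2,5,G) [0 cells changed]:
WGGGGGG
WBGGGGG
WGGGGGG
WGGGGGG
GGGGGGG
GGGGGBG
GGGGGGB

Answer: WGGGGGG
WBGGGGG
WGGGGGG
WGGGGGG
GGGGGGG
GGGGGBG
GGGGGGB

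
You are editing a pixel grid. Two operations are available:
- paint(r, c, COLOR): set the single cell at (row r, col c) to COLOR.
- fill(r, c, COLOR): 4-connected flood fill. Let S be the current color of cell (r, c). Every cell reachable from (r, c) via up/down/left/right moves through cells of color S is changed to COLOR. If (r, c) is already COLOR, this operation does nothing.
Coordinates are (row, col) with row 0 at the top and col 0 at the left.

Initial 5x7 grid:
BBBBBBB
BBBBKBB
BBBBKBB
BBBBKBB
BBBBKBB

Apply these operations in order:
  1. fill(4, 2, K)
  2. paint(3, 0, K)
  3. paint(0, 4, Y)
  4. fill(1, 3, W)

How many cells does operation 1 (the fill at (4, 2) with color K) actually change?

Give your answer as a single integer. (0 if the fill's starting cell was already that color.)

Answer: 31

Derivation:
After op 1 fill(4,2,K) [31 cells changed]:
KKKKKKK
KKKKKKK
KKKKKKK
KKKKKKK
KKKKKKK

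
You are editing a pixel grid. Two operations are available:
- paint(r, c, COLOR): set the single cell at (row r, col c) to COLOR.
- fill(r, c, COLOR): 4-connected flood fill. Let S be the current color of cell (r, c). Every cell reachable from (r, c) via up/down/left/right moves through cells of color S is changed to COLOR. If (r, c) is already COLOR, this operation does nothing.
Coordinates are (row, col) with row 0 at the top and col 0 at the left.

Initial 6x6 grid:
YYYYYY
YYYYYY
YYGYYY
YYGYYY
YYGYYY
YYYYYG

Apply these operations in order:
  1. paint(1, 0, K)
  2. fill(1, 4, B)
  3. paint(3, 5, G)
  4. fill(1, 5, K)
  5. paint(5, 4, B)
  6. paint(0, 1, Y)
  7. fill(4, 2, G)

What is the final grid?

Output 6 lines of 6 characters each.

After op 1 paint(1,0,K):
YYYYYY
KYYYYY
YYGYYY
YYGYYY
YYGYYY
YYYYYG
After op 2 fill(1,4,B) [31 cells changed]:
BBBBBB
KBBBBB
BBGBBB
BBGBBB
BBGBBB
BBBBBG
After op 3 paint(3,5,G):
BBBBBB
KBBBBB
BBGBBB
BBGBBG
BBGBBB
BBBBBG
After op 4 fill(1,5,K) [30 cells changed]:
KKKKKK
KKKKKK
KKGKKK
KKGKKG
KKGKKK
KKKKKG
After op 5 paint(5,4,B):
KKKKKK
KKKKKK
KKGKKK
KKGKKG
KKGKKK
KKKKBG
After op 6 paint(0,1,Y):
KYKKKK
KKKKKK
KKGKKK
KKGKKG
KKGKKK
KKKKBG
After op 7 fill(4,2,G) [0 cells changed]:
KYKKKK
KKKKKK
KKGKKK
KKGKKG
KKGKKK
KKKKBG

Answer: KYKKKK
KKKKKK
KKGKKK
KKGKKG
KKGKKK
KKKKBG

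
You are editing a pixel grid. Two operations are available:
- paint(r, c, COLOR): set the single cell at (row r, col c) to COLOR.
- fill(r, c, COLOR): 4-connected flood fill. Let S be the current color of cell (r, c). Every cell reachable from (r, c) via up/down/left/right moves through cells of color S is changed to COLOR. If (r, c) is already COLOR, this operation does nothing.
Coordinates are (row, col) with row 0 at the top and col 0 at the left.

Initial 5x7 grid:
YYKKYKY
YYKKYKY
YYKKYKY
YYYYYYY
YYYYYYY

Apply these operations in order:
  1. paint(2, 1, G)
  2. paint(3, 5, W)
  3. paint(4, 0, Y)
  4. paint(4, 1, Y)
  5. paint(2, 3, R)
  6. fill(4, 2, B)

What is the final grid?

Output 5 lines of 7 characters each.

After op 1 paint(2,1,G):
YYKKYKY
YYKKYKY
YGKKYKY
YYYYYYY
YYYYYYY
After op 2 paint(3,5,W):
YYKKYKY
YYKKYKY
YGKKYKY
YYYYYWY
YYYYYYY
After op 3 paint(4,0,Y):
YYKKYKY
YYKKYKY
YGKKYKY
YYYYYWY
YYYYYYY
After op 4 paint(4,1,Y):
YYKKYKY
YYKKYKY
YGKKYKY
YYYYYWY
YYYYYYY
After op 5 paint(2,3,R):
YYKKYKY
YYKKYKY
YGKRYKY
YYYYYWY
YYYYYYY
After op 6 fill(4,2,B) [24 cells changed]:
BBKKBKB
BBKKBKB
BGKRBKB
BBBBBWB
BBBBBBB

Answer: BBKKBKB
BBKKBKB
BGKRBKB
BBBBBWB
BBBBBBB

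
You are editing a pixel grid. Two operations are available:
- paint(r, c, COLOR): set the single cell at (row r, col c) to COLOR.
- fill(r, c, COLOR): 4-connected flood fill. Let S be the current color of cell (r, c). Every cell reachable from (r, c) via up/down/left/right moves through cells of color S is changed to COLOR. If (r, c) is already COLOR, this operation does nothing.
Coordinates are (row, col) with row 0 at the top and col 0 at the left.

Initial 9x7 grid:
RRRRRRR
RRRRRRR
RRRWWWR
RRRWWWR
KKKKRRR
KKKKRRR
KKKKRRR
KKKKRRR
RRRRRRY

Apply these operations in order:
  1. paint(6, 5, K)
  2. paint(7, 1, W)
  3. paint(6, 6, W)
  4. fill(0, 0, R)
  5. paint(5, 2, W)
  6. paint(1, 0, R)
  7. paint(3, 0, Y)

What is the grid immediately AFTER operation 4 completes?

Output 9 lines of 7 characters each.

Answer: RRRRRRR
RRRRRRR
RRRWWWR
RRRWWWR
KKKKRRR
KKKKRRR
KKKKRKW
KWKKRRR
RRRRRRY

Derivation:
After op 1 paint(6,5,K):
RRRRRRR
RRRRRRR
RRRWWWR
RRRWWWR
KKKKRRR
KKKKRRR
KKKKRKR
KKKKRRR
RRRRRRY
After op 2 paint(7,1,W):
RRRRRRR
RRRRRRR
RRRWWWR
RRRWWWR
KKKKRRR
KKKKRRR
KKKKRKR
KWKKRRR
RRRRRRY
After op 3 paint(6,6,W):
RRRRRRR
RRRRRRR
RRRWWWR
RRRWWWR
KKKKRRR
KKKKRRR
KKKKRKW
KWKKRRR
RRRRRRY
After op 4 fill(0,0,R) [0 cells changed]:
RRRRRRR
RRRRRRR
RRRWWWR
RRRWWWR
KKKKRRR
KKKKRRR
KKKKRKW
KWKKRRR
RRRRRRY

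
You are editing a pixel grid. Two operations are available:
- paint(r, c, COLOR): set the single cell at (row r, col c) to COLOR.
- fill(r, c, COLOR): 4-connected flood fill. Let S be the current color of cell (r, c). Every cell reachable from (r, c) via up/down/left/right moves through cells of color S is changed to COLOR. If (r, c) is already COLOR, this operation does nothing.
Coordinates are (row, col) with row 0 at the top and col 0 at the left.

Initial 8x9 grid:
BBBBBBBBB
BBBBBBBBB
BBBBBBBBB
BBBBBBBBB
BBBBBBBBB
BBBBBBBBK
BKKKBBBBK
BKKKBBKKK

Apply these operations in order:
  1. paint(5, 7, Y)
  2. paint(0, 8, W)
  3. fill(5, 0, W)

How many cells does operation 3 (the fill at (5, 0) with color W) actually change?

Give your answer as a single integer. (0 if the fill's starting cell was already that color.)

Answer: 59

Derivation:
After op 1 paint(5,7,Y):
BBBBBBBBB
BBBBBBBBB
BBBBBBBBB
BBBBBBBBB
BBBBBBBBB
BBBBBBBYK
BKKKBBBBK
BKKKBBKKK
After op 2 paint(0,8,W):
BBBBBBBBW
BBBBBBBBB
BBBBBBBBB
BBBBBBBBB
BBBBBBBBB
BBBBBBBYK
BKKKBBBBK
BKKKBBKKK
After op 3 fill(5,0,W) [59 cells changed]:
WWWWWWWWW
WWWWWWWWW
WWWWWWWWW
WWWWWWWWW
WWWWWWWWW
WWWWWWWYK
WKKKWWWWK
WKKKWWKKK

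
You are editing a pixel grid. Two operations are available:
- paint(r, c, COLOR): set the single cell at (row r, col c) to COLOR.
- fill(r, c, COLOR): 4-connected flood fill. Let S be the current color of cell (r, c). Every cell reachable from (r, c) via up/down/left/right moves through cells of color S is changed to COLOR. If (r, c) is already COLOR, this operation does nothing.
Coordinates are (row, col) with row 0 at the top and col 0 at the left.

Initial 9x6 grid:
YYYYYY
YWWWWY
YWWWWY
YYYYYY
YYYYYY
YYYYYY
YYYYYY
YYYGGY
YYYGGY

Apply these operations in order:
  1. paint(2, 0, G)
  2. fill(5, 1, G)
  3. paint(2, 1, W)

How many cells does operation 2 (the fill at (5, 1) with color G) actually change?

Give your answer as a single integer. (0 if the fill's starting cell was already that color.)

Answer: 41

Derivation:
After op 1 paint(2,0,G):
YYYYYY
YWWWWY
GWWWWY
YYYYYY
YYYYYY
YYYYYY
YYYYYY
YYYGGY
YYYGGY
After op 2 fill(5,1,G) [41 cells changed]:
GGGGGG
GWWWWG
GWWWWG
GGGGGG
GGGGGG
GGGGGG
GGGGGG
GGGGGG
GGGGGG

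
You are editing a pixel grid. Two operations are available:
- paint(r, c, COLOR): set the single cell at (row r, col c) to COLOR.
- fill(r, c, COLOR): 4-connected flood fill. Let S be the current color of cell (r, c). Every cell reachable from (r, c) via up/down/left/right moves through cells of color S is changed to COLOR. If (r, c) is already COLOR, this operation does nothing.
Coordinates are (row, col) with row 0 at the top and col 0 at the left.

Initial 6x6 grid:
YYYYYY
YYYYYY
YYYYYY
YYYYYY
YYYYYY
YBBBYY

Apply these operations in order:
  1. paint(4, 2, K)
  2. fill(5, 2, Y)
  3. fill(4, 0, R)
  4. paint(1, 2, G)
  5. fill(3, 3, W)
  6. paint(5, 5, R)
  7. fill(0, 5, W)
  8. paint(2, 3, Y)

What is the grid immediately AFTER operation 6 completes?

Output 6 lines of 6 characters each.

Answer: WWWWWW
WWGWWW
WWWWWW
WWWWWW
WWKWWW
WWWWWR

Derivation:
After op 1 paint(4,2,K):
YYYYYY
YYYYYY
YYYYYY
YYYYYY
YYKYYY
YBBBYY
After op 2 fill(5,2,Y) [3 cells changed]:
YYYYYY
YYYYYY
YYYYYY
YYYYYY
YYKYYY
YYYYYY
After op 3 fill(4,0,R) [35 cells changed]:
RRRRRR
RRRRRR
RRRRRR
RRRRRR
RRKRRR
RRRRRR
After op 4 paint(1,2,G):
RRRRRR
RRGRRR
RRRRRR
RRRRRR
RRKRRR
RRRRRR
After op 5 fill(3,3,W) [34 cells changed]:
WWWWWW
WWGWWW
WWWWWW
WWWWWW
WWKWWW
WWWWWW
After op 6 paint(5,5,R):
WWWWWW
WWGWWW
WWWWWW
WWWWWW
WWKWWW
WWWWWR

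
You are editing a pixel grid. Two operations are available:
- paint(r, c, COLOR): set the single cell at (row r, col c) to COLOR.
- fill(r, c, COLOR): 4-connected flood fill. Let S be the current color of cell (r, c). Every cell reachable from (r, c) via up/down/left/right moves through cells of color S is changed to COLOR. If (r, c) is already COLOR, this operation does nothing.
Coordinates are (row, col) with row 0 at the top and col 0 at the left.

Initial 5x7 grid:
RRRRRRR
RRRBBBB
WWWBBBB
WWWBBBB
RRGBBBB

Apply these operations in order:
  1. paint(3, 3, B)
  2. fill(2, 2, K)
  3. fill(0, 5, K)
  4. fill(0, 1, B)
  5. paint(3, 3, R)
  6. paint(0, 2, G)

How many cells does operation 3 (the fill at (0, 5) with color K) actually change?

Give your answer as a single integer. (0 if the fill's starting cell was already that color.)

Answer: 10

Derivation:
After op 1 paint(3,3,B):
RRRRRRR
RRRBBBB
WWWBBBB
WWWBBBB
RRGBBBB
After op 2 fill(2,2,K) [6 cells changed]:
RRRRRRR
RRRBBBB
KKKBBBB
KKKBBBB
RRGBBBB
After op 3 fill(0,5,K) [10 cells changed]:
KKKKKKK
KKKBBBB
KKKBBBB
KKKBBBB
RRGBBBB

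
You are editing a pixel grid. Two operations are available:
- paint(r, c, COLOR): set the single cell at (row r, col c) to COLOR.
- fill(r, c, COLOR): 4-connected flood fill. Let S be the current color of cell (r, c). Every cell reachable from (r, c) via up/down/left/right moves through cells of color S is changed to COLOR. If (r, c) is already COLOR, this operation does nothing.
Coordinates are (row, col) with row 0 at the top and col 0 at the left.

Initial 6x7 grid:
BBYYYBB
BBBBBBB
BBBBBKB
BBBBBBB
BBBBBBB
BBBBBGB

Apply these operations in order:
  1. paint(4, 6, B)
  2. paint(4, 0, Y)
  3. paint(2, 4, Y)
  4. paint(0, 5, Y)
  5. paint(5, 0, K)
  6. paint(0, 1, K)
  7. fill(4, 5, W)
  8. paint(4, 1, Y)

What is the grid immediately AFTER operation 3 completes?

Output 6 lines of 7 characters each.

Answer: BBYYYBB
BBBBBBB
BBBBYKB
BBBBBBB
YBBBBBB
BBBBBGB

Derivation:
After op 1 paint(4,6,B):
BBYYYBB
BBBBBBB
BBBBBKB
BBBBBBB
BBBBBBB
BBBBBGB
After op 2 paint(4,0,Y):
BBYYYBB
BBBBBBB
BBBBBKB
BBBBBBB
YBBBBBB
BBBBBGB
After op 3 paint(2,4,Y):
BBYYYBB
BBBBBBB
BBBBYKB
BBBBBBB
YBBBBBB
BBBBBGB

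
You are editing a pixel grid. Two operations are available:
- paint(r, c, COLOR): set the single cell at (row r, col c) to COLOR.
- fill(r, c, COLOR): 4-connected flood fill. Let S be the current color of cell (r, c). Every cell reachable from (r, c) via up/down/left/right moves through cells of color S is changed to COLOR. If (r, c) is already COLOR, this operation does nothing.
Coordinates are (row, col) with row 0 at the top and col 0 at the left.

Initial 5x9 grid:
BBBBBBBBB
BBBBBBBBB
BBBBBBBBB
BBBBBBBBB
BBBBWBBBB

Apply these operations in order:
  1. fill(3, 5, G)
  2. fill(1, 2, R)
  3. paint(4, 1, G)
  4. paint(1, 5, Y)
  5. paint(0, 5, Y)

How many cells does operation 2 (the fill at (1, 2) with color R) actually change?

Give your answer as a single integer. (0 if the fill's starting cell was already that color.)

Answer: 44

Derivation:
After op 1 fill(3,5,G) [44 cells changed]:
GGGGGGGGG
GGGGGGGGG
GGGGGGGGG
GGGGGGGGG
GGGGWGGGG
After op 2 fill(1,2,R) [44 cells changed]:
RRRRRRRRR
RRRRRRRRR
RRRRRRRRR
RRRRRRRRR
RRRRWRRRR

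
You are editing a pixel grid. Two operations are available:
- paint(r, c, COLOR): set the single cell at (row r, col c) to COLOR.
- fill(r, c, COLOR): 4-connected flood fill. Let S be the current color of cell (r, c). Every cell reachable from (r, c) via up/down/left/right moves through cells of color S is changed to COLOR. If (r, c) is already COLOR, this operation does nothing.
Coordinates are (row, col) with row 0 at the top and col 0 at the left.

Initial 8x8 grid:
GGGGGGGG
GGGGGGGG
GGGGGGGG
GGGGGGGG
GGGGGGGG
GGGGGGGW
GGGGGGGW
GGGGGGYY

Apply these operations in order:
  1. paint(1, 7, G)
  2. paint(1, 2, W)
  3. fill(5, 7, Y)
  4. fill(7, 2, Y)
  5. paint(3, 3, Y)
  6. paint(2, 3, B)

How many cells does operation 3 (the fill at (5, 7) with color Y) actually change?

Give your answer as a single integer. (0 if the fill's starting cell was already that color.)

Answer: 2

Derivation:
After op 1 paint(1,7,G):
GGGGGGGG
GGGGGGGG
GGGGGGGG
GGGGGGGG
GGGGGGGG
GGGGGGGW
GGGGGGGW
GGGGGGYY
After op 2 paint(1,2,W):
GGGGGGGG
GGWGGGGG
GGGGGGGG
GGGGGGGG
GGGGGGGG
GGGGGGGW
GGGGGGGW
GGGGGGYY
After op 3 fill(5,7,Y) [2 cells changed]:
GGGGGGGG
GGWGGGGG
GGGGGGGG
GGGGGGGG
GGGGGGGG
GGGGGGGY
GGGGGGGY
GGGGGGYY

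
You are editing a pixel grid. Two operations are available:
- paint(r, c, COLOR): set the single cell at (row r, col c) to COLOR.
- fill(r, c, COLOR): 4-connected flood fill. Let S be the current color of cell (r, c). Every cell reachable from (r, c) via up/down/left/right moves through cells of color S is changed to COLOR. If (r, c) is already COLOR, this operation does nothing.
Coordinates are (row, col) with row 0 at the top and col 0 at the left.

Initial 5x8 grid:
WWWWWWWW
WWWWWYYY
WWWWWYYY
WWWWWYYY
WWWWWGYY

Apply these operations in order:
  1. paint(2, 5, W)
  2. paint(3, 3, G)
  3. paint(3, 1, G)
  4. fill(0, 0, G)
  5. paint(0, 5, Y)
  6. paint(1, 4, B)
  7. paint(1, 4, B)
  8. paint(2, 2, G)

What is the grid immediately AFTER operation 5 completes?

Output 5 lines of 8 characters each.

After op 1 paint(2,5,W):
WWWWWWWW
WWWWWYYY
WWWWWWYY
WWWWWYYY
WWWWWGYY
After op 2 paint(3,3,G):
WWWWWWWW
WWWWWYYY
WWWWWWYY
WWWGWYYY
WWWWWGYY
After op 3 paint(3,1,G):
WWWWWWWW
WWWWWYYY
WWWWWWYY
WGWGWYYY
WWWWWGYY
After op 4 fill(0,0,G) [27 cells changed]:
GGGGGGGG
GGGGGYYY
GGGGGGYY
GGGGGYYY
GGGGGGYY
After op 5 paint(0,5,Y):
GGGGGYGG
GGGGGYYY
GGGGGGYY
GGGGGYYY
GGGGGGYY

Answer: GGGGGYGG
GGGGGYYY
GGGGGGYY
GGGGGYYY
GGGGGGYY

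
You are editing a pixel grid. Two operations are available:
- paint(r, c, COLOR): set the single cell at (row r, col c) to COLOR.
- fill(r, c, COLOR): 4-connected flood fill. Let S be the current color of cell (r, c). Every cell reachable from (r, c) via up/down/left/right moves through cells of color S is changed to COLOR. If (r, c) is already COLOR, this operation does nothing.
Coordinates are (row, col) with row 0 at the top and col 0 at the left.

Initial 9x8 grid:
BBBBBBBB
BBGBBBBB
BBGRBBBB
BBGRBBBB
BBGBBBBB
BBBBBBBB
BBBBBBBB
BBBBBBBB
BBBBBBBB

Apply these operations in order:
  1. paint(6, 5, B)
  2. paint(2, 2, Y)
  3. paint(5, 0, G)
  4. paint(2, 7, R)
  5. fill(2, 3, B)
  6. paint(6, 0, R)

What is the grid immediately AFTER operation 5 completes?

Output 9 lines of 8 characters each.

Answer: BBBBBBBB
BBGBBBBB
BBYBBBBR
BBGBBBBB
BBGBBBBB
GBBBBBBB
BBBBBBBB
BBBBBBBB
BBBBBBBB

Derivation:
After op 1 paint(6,5,B):
BBBBBBBB
BBGBBBBB
BBGRBBBB
BBGRBBBB
BBGBBBBB
BBBBBBBB
BBBBBBBB
BBBBBBBB
BBBBBBBB
After op 2 paint(2,2,Y):
BBBBBBBB
BBGBBBBB
BBYRBBBB
BBGRBBBB
BBGBBBBB
BBBBBBBB
BBBBBBBB
BBBBBBBB
BBBBBBBB
After op 3 paint(5,0,G):
BBBBBBBB
BBGBBBBB
BBYRBBBB
BBGRBBBB
BBGBBBBB
GBBBBBBB
BBBBBBBB
BBBBBBBB
BBBBBBBB
After op 4 paint(2,7,R):
BBBBBBBB
BBGBBBBB
BBYRBBBR
BBGRBBBB
BBGBBBBB
GBBBBBBB
BBBBBBBB
BBBBBBBB
BBBBBBBB
After op 5 fill(2,3,B) [2 cells changed]:
BBBBBBBB
BBGBBBBB
BBYBBBBR
BBGBBBBB
BBGBBBBB
GBBBBBBB
BBBBBBBB
BBBBBBBB
BBBBBBBB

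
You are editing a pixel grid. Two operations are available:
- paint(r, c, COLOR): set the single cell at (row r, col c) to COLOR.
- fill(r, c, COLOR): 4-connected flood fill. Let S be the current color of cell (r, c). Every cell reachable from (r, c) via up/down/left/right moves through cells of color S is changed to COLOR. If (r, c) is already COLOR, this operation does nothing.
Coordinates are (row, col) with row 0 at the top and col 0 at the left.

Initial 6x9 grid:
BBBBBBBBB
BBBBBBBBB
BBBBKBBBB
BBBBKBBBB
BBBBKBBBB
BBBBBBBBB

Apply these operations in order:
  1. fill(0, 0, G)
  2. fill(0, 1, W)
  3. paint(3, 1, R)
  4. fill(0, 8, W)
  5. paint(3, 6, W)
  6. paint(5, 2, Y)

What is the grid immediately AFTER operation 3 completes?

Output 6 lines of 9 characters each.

After op 1 fill(0,0,G) [51 cells changed]:
GGGGGGGGG
GGGGGGGGG
GGGGKGGGG
GGGGKGGGG
GGGGKGGGG
GGGGGGGGG
After op 2 fill(0,1,W) [51 cells changed]:
WWWWWWWWW
WWWWWWWWW
WWWWKWWWW
WWWWKWWWW
WWWWKWWWW
WWWWWWWWW
After op 3 paint(3,1,R):
WWWWWWWWW
WWWWWWWWW
WWWWKWWWW
WRWWKWWWW
WWWWKWWWW
WWWWWWWWW

Answer: WWWWWWWWW
WWWWWWWWW
WWWWKWWWW
WRWWKWWWW
WWWWKWWWW
WWWWWWWWW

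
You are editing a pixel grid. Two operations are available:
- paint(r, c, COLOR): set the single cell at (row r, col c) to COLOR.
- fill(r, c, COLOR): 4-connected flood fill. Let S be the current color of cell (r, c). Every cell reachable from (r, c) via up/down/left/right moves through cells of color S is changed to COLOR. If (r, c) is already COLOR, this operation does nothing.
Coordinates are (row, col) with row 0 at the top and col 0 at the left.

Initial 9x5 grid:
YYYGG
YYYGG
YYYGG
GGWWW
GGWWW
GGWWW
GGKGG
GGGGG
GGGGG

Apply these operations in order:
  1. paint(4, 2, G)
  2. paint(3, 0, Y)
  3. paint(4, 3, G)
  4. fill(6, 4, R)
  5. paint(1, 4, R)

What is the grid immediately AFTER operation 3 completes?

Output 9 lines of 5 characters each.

After op 1 paint(4,2,G):
YYYGG
YYYGG
YYYGG
GGWWW
GGGWW
GGWWW
GGKGG
GGGGG
GGGGG
After op 2 paint(3,0,Y):
YYYGG
YYYGG
YYYGG
YGWWW
GGGWW
GGWWW
GGKGG
GGGGG
GGGGG
After op 3 paint(4,3,G):
YYYGG
YYYGG
YYYGG
YGWWW
GGGGW
GGWWW
GGKGG
GGGGG
GGGGG

Answer: YYYGG
YYYGG
YYYGG
YGWWW
GGGGW
GGWWW
GGKGG
GGGGG
GGGGG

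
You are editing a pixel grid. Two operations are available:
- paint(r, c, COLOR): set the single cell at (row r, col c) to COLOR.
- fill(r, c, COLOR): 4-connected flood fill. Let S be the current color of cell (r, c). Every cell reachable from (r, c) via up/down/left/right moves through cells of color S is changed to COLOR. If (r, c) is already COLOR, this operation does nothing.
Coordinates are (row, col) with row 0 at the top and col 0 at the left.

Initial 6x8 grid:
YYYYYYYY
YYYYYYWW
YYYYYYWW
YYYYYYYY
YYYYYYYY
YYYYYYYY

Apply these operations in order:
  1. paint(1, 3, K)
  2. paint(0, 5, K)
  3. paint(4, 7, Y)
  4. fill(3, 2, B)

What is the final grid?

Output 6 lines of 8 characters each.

Answer: BBBBBKYY
BBBKBBWW
BBBBBBWW
BBBBBBBB
BBBBBBBB
BBBBBBBB

Derivation:
After op 1 paint(1,3,K):
YYYYYYYY
YYYKYYWW
YYYYYYWW
YYYYYYYY
YYYYYYYY
YYYYYYYY
After op 2 paint(0,5,K):
YYYYYKYY
YYYKYYWW
YYYYYYWW
YYYYYYYY
YYYYYYYY
YYYYYYYY
After op 3 paint(4,7,Y):
YYYYYKYY
YYYKYYWW
YYYYYYWW
YYYYYYYY
YYYYYYYY
YYYYYYYY
After op 4 fill(3,2,B) [40 cells changed]:
BBBBBKYY
BBBKBBWW
BBBBBBWW
BBBBBBBB
BBBBBBBB
BBBBBBBB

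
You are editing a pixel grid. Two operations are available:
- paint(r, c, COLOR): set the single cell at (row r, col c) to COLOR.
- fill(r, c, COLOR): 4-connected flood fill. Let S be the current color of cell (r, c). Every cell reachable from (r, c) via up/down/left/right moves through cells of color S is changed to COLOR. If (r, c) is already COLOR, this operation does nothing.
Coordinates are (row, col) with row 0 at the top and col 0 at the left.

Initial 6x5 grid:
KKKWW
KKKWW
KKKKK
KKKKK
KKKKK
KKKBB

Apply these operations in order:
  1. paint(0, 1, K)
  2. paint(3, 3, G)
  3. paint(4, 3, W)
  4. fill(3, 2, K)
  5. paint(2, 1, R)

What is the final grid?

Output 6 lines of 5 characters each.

After op 1 paint(0,1,K):
KKKWW
KKKWW
KKKKK
KKKKK
KKKKK
KKKBB
After op 2 paint(3,3,G):
KKKWW
KKKWW
KKKKK
KKKGK
KKKKK
KKKBB
After op 3 paint(4,3,W):
KKKWW
KKKWW
KKKKK
KKKGK
KKKWK
KKKBB
After op 4 fill(3,2,K) [0 cells changed]:
KKKWW
KKKWW
KKKKK
KKKGK
KKKWK
KKKBB
After op 5 paint(2,1,R):
KKKWW
KKKWW
KRKKK
KKKGK
KKKWK
KKKBB

Answer: KKKWW
KKKWW
KRKKK
KKKGK
KKKWK
KKKBB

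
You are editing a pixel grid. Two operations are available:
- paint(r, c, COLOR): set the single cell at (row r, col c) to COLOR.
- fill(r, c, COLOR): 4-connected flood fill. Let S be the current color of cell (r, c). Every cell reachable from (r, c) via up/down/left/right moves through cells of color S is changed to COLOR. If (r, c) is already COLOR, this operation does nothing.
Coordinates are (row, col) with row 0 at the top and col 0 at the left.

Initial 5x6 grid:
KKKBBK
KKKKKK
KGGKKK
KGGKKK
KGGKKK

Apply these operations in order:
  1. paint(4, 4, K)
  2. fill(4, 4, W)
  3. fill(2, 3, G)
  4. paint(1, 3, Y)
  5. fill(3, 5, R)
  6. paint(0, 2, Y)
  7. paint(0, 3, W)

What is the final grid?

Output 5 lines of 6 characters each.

After op 1 paint(4,4,K):
KKKBBK
KKKKKK
KGGKKK
KGGKKK
KGGKKK
After op 2 fill(4,4,W) [22 cells changed]:
WWWBBW
WWWWWW
WGGWWW
WGGWWW
WGGWWW
After op 3 fill(2,3,G) [22 cells changed]:
GGGBBG
GGGGGG
GGGGGG
GGGGGG
GGGGGG
After op 4 paint(1,3,Y):
GGGBBG
GGGYGG
GGGGGG
GGGGGG
GGGGGG
After op 5 fill(3,5,R) [27 cells changed]:
RRRBBR
RRRYRR
RRRRRR
RRRRRR
RRRRRR
After op 6 paint(0,2,Y):
RRYBBR
RRRYRR
RRRRRR
RRRRRR
RRRRRR
After op 7 paint(0,3,W):
RRYWBR
RRRYRR
RRRRRR
RRRRRR
RRRRRR

Answer: RRYWBR
RRRYRR
RRRRRR
RRRRRR
RRRRRR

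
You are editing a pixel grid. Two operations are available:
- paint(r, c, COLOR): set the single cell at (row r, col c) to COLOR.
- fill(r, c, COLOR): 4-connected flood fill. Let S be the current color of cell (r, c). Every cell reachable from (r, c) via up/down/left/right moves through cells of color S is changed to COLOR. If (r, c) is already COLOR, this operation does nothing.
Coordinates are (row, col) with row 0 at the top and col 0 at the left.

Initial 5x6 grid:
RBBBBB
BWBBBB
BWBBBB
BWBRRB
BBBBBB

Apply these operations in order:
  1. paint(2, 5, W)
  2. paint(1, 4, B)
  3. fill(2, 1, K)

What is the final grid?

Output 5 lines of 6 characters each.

After op 1 paint(2,5,W):
RBBBBB
BWBBBB
BWBBBW
BWBRRB
BBBBBB
After op 2 paint(1,4,B):
RBBBBB
BWBBBB
BWBBBW
BWBRRB
BBBBBB
After op 3 fill(2,1,K) [3 cells changed]:
RBBBBB
BKBBBB
BKBBBW
BKBRRB
BBBBBB

Answer: RBBBBB
BKBBBB
BKBBBW
BKBRRB
BBBBBB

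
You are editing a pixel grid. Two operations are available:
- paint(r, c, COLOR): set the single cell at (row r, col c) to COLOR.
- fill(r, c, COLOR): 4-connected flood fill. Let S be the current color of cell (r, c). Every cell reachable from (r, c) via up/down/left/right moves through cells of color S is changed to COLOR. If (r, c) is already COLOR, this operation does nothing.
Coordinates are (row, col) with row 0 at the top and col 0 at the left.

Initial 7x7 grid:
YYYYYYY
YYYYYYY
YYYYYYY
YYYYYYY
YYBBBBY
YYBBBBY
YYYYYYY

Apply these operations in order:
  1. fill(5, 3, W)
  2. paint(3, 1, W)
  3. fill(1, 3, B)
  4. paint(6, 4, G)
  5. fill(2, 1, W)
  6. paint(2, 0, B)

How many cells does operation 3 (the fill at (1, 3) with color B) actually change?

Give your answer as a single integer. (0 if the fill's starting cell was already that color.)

After op 1 fill(5,3,W) [8 cells changed]:
YYYYYYY
YYYYYYY
YYYYYYY
YYYYYYY
YYWWWWY
YYWWWWY
YYYYYYY
After op 2 paint(3,1,W):
YYYYYYY
YYYYYYY
YYYYYYY
YWYYYYY
YYWWWWY
YYWWWWY
YYYYYYY
After op 3 fill(1,3,B) [40 cells changed]:
BBBBBBB
BBBBBBB
BBBBBBB
BWBBBBB
BBWWWWB
BBWWWWB
BBBBBBB

Answer: 40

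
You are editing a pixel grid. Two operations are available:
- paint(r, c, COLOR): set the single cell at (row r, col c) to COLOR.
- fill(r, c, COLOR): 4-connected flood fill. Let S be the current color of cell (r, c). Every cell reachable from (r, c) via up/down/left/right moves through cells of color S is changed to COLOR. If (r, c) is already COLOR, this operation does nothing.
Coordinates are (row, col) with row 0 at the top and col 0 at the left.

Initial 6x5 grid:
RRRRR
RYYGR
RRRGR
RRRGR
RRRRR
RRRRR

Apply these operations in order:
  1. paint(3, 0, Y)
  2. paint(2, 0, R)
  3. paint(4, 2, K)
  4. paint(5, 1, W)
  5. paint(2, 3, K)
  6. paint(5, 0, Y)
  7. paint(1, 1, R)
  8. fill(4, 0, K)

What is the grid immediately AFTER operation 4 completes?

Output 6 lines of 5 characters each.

Answer: RRRRR
RYYGR
RRRGR
YRRGR
RRKRR
RWRRR

Derivation:
After op 1 paint(3,0,Y):
RRRRR
RYYGR
RRRGR
YRRGR
RRRRR
RRRRR
After op 2 paint(2,0,R):
RRRRR
RYYGR
RRRGR
YRRGR
RRRRR
RRRRR
After op 3 paint(4,2,K):
RRRRR
RYYGR
RRRGR
YRRGR
RRKRR
RRRRR
After op 4 paint(5,1,W):
RRRRR
RYYGR
RRRGR
YRRGR
RRKRR
RWRRR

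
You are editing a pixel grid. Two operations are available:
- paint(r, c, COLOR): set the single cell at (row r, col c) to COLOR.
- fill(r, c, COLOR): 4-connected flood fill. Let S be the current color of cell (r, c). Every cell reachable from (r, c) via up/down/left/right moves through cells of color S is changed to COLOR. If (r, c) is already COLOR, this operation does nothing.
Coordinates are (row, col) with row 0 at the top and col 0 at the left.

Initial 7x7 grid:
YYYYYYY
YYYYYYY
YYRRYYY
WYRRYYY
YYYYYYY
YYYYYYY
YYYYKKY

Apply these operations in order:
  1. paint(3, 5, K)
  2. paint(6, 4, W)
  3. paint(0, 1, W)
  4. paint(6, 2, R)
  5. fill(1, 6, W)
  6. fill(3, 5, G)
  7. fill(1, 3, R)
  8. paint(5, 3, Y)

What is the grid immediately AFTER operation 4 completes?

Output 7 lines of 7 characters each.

Answer: YWYYYYY
YYYYYYY
YYRRYYY
WYRRYKY
YYYYYYY
YYYYYYY
YYRYWKY

Derivation:
After op 1 paint(3,5,K):
YYYYYYY
YYYYYYY
YYRRYYY
WYRRYKY
YYYYYYY
YYYYYYY
YYYYKKY
After op 2 paint(6,4,W):
YYYYYYY
YYYYYYY
YYRRYYY
WYRRYKY
YYYYYYY
YYYYYYY
YYYYWKY
After op 3 paint(0,1,W):
YWYYYYY
YYYYYYY
YYRRYYY
WYRRYKY
YYYYYYY
YYYYYYY
YYYYWKY
After op 4 paint(6,2,R):
YWYYYYY
YYYYYYY
YYRRYYY
WYRRYKY
YYYYYYY
YYYYYYY
YYRYWKY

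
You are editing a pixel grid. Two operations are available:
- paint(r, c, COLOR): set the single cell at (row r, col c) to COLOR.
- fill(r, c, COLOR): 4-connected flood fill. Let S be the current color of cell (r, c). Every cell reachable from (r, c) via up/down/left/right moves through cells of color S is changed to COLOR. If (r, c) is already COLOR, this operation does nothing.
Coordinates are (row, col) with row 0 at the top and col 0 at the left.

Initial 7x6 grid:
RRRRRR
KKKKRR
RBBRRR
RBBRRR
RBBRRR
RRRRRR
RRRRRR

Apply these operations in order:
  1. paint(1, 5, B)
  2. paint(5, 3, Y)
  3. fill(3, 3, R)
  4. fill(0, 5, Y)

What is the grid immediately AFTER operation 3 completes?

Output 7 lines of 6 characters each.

Answer: RRRRRR
KKKKRB
RBBRRR
RBBRRR
RBBRRR
RRRYRR
RRRRRR

Derivation:
After op 1 paint(1,5,B):
RRRRRR
KKKKRB
RBBRRR
RBBRRR
RBBRRR
RRRRRR
RRRRRR
After op 2 paint(5,3,Y):
RRRRRR
KKKKRB
RBBRRR
RBBRRR
RBBRRR
RRRYRR
RRRRRR
After op 3 fill(3,3,R) [0 cells changed]:
RRRRRR
KKKKRB
RBBRRR
RBBRRR
RBBRRR
RRRYRR
RRRRRR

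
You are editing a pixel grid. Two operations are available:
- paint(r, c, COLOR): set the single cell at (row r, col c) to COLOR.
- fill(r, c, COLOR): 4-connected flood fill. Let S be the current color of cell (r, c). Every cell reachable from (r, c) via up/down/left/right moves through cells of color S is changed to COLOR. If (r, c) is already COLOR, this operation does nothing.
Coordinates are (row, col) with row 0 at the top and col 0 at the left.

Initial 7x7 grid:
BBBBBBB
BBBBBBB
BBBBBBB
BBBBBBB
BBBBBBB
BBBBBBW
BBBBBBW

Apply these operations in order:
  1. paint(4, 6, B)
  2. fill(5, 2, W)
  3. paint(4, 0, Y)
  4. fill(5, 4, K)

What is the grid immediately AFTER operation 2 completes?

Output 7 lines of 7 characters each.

After op 1 paint(4,6,B):
BBBBBBB
BBBBBBB
BBBBBBB
BBBBBBB
BBBBBBB
BBBBBBW
BBBBBBW
After op 2 fill(5,2,W) [47 cells changed]:
WWWWWWW
WWWWWWW
WWWWWWW
WWWWWWW
WWWWWWW
WWWWWWW
WWWWWWW

Answer: WWWWWWW
WWWWWWW
WWWWWWW
WWWWWWW
WWWWWWW
WWWWWWW
WWWWWWW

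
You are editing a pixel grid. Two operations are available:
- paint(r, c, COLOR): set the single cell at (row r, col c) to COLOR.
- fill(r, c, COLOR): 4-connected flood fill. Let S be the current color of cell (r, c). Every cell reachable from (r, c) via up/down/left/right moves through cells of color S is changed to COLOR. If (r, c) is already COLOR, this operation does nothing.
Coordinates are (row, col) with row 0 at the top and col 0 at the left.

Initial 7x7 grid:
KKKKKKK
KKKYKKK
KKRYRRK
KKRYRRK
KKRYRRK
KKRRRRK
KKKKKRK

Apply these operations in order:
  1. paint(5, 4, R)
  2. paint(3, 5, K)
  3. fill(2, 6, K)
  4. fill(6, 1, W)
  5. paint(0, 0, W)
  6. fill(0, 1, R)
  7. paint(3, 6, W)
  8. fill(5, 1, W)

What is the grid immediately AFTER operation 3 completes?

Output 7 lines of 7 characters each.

Answer: KKKKKKK
KKKYKKK
KKRYRRK
KKRYRKK
KKRYRRK
KKRRRRK
KKKKKRK

Derivation:
After op 1 paint(5,4,R):
KKKKKKK
KKKYKKK
KKRYRRK
KKRYRRK
KKRYRRK
KKRRRRK
KKKKKRK
After op 2 paint(3,5,K):
KKKKKKK
KKKYKKK
KKRYRRK
KKRYRKK
KKRYRRK
KKRRRRK
KKKKKRK
After op 3 fill(2,6,K) [0 cells changed]:
KKKKKKK
KKKYKKK
KKRYRRK
KKRYRKK
KKRYRRK
KKRRRRK
KKKKKRK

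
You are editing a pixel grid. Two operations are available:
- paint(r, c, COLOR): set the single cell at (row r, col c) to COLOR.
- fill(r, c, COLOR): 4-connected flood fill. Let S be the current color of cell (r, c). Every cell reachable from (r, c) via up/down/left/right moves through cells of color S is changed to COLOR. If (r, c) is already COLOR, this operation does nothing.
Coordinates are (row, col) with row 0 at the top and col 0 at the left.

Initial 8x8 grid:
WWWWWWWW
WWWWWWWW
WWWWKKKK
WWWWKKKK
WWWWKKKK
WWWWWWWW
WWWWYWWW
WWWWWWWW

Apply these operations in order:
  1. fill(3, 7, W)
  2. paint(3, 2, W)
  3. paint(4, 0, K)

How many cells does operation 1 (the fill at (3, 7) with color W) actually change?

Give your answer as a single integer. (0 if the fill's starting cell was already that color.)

Answer: 12

Derivation:
After op 1 fill(3,7,W) [12 cells changed]:
WWWWWWWW
WWWWWWWW
WWWWWWWW
WWWWWWWW
WWWWWWWW
WWWWWWWW
WWWWYWWW
WWWWWWWW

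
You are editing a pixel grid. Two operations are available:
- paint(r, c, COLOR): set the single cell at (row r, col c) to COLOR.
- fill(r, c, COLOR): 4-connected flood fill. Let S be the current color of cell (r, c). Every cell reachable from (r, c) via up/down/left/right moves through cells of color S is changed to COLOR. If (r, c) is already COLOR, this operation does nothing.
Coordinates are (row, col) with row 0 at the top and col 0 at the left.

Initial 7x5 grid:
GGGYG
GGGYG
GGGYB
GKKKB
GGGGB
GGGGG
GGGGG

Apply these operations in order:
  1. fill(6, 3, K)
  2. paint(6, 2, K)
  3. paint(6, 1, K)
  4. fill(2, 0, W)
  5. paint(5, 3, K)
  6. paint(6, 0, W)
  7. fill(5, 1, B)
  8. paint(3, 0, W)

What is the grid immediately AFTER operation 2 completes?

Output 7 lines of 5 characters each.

Answer: KKKYG
KKKYG
KKKYB
KKKKB
KKKKB
KKKKK
KKKKK

Derivation:
After op 1 fill(6,3,K) [24 cells changed]:
KKKYG
KKKYG
KKKYB
KKKKB
KKKKB
KKKKK
KKKKK
After op 2 paint(6,2,K):
KKKYG
KKKYG
KKKYB
KKKKB
KKKKB
KKKKK
KKKKK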